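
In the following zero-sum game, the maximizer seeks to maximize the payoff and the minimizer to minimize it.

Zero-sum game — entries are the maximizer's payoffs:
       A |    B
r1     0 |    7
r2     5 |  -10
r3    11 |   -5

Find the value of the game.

77/23

Row r2 is strictly dominated by row r3, so the maximizer never plays it.
The remaining 2×2 game on (r1, r3) × (A, B) has no saddle point. Let the maximizer play r1 with probability p; indifference gives 11(1−p) = 7p − 5(1−p), so p = 16/23.
Similarly the minimizer's optimal q on A is 12/23, and the value is 0·(12/23) + (7)·(11/23) = 77/23.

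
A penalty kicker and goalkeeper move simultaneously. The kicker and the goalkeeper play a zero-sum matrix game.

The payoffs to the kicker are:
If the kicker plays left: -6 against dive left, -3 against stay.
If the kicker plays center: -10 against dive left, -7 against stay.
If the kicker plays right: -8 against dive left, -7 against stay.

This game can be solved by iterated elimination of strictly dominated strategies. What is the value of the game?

-6

Row right is strictly dominated by row left (-6>-8, -3>-7); eliminate right.
Row center is strictly dominated by row left (-6>-10, -3>-7); eliminate center.
Column stay is strictly dominated by dive left for the goalkeeper (-6<-3); eliminate stay.
Only (left, dive left) remains, with payoff -6.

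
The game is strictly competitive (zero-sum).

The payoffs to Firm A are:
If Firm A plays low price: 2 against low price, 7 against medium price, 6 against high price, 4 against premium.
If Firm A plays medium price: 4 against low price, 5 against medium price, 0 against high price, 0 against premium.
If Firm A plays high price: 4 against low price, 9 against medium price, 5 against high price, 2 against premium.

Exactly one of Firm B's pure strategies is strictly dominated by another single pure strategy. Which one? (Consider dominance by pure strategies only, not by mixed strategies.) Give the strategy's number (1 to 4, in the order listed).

Firm B prefers columns that give Firm A less. Compare medium price with low price: 2 < 7, 4 < 5, 4 < 9.
So low price strictly dominates medium price for Firm B; medium price is strictly dominated.

2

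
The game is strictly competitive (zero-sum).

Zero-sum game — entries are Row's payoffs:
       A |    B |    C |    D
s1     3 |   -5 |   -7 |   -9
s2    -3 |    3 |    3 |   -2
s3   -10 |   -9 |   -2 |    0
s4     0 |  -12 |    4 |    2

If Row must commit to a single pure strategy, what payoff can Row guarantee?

-3

The worst-case payoff for each row is s1: -9, s2: -3, s3: -10, s4: -12.
The best of these is -3.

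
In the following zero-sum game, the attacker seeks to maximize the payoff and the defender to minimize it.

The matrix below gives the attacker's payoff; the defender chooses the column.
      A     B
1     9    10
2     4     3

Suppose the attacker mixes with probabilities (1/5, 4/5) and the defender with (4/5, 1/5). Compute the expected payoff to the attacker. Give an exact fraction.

122/25

Against (4/5, 1/5), each row's expected payoff is 1: 46/5; 2: 19/5.
Taking the (1/5, 4/5)-weighted average: (1/5)·(46/5) + (4/5)·(19/5) = 122/25.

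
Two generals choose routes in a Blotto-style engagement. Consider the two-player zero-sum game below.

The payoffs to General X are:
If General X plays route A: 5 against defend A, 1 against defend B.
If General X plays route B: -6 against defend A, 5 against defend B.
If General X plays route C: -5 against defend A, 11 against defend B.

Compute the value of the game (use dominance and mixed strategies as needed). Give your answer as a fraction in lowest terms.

Row route B is strictly dominated by row route C, so General X never plays it.
The remaining 2×2 game on (route A, route C) × (defend A, defend B) has no saddle point. Let General X play route A with probability p; indifference gives 5p − 5(1−p) = p + 11(1−p), so p = 4/5.
Similarly General Y's optimal q on defend A is 1/2, and the value is 5·(1/2) + (1)·(1/2) = 3.

3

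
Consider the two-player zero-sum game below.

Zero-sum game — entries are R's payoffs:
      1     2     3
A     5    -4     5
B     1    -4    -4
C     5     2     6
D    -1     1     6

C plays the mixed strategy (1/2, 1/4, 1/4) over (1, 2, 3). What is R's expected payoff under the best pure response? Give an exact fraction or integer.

9/2

A: (5)·(1/2) + (-4)·(1/4) + (5)·(1/4) = 11/4.
B: (1)·(1/2) + (-4)·(1/4) + (-4)·(1/4) = -3/2.
C: (5)·(1/2) + (2)·(1/4) + (6)·(1/4) = 9/2.
D: (-1)·(1/2) + (1)·(1/4) + (6)·(1/4) = 5/4.
The best pure response is C with expected payoff 9/2.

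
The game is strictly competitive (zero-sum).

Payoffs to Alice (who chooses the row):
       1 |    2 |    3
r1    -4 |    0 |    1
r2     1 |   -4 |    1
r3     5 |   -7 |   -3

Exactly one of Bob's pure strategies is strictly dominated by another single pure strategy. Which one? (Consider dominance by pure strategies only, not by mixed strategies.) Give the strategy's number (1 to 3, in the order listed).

3

Bob prefers columns that give Alice less. Compare 3 with 2: 0 < 1, -4 < 1, -7 < -3.
So 2 strictly dominates 3 for Bob; 3 is strictly dominated.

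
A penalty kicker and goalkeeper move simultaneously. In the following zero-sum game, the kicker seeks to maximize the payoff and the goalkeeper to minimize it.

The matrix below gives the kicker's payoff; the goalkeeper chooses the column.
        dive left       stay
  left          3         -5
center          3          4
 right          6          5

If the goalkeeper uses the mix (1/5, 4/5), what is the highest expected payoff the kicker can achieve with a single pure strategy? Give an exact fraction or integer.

left: (3)·(1/5) + (-5)·(4/5) = -17/5.
center: (3)·(1/5) + (4)·(4/5) = 19/5.
right: (6)·(1/5) + (5)·(4/5) = 26/5.
The best pure response is right with expected payoff 26/5.

26/5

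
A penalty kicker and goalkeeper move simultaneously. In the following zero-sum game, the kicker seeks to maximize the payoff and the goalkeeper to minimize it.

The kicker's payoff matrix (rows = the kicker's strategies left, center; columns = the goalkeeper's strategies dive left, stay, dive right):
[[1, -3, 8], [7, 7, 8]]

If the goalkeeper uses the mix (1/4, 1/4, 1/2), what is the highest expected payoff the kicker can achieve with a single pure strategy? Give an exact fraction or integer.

left: (1)·(1/4) + (-3)·(1/4) + (8)·(1/2) = 7/2.
center: (7)·(1/4) + (7)·(1/4) + (8)·(1/2) = 15/2.
The best pure response is center with expected payoff 15/2.

15/2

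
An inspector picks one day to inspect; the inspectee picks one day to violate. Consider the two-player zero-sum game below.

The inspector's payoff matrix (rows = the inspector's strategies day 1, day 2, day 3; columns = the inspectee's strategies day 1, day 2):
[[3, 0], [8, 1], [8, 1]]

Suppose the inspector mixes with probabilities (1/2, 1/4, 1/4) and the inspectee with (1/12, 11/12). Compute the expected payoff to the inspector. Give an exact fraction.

11/12

Against (1/12, 11/12), each row's expected payoff is day 1: 1/4; day 2: 19/12; day 3: 19/12.
Taking the (1/2, 1/4, 1/4)-weighted average: (1/2)·(1/4) + (1/4)·(19/12) + (1/4)·(19/12) = 11/12.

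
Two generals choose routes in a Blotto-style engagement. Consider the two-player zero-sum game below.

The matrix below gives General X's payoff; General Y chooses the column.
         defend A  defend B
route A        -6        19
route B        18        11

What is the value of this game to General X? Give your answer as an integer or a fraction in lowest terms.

Row minima are -6 and 11, so General X's maximin is 11; column maxima are 18 and 19, so General Y's minimax is 18. These differ, so the equilibrium is in mixed strategies.
Let General X play route A with probability p. General Y is indifferent when −6p + 18(1−p) = 19p + 11(1−p), giving p = 7/32.
Let General Y play defend A with probability q. General X is indifferent when −6q + 19(1−q) = 18q + 11(1−q), giving q = 1/4.
The value is -6·(1/4) + (19)·(3/4) = 51/4.

51/4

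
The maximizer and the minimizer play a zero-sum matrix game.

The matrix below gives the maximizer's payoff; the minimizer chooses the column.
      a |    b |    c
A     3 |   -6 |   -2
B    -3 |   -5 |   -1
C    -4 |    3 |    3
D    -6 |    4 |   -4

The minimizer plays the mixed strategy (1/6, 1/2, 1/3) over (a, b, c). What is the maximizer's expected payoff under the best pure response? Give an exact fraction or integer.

A: (3)·(1/6) + (-6)·(1/2) + (-2)·(1/3) = -19/6.
B: (-3)·(1/6) + (-5)·(1/2) + (-1)·(1/3) = -10/3.
C: (-4)·(1/6) + (3)·(1/2) + (3)·(1/3) = 11/6.
D: (-6)·(1/6) + (4)·(1/2) + (-4)·(1/3) = -1/3.
The best pure response is C with expected payoff 11/6.

11/6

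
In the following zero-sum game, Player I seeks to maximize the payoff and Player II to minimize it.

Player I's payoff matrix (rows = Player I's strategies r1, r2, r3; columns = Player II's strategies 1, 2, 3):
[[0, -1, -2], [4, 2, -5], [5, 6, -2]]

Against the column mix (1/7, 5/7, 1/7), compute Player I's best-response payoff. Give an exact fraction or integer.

33/7

r1: (0)·(1/7) + (-1)·(5/7) + (-2)·(1/7) = -1.
r2: (4)·(1/7) + (2)·(5/7) + (-5)·(1/7) = 9/7.
r3: (5)·(1/7) + (6)·(5/7) + (-2)·(1/7) = 33/7.
The best pure response is r3 with expected payoff 33/7.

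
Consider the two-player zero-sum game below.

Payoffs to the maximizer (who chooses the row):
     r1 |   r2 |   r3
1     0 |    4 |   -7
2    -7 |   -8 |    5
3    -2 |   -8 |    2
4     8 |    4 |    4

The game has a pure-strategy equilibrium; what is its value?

4

Row minima: -7, -8, -8, 4 → the maximizer's maximin is 4.
Column maxima: 8, 4, 5 → the minimizer's minimax is 4.
They coincide at (4, r2), so the value is 4.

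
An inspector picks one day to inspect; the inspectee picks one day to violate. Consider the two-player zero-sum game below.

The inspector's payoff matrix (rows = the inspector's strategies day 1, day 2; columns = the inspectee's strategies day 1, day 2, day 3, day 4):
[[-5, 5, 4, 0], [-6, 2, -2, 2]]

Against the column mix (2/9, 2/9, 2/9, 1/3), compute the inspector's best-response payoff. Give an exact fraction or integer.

day 1: (-5)·(2/9) + (5)·(2/9) + (4)·(2/9) + (0)·(1/3) = 8/9.
day 2: (-6)·(2/9) + (2)·(2/9) + (-2)·(2/9) + (2)·(1/3) = -2/3.
The best pure response is day 1 with expected payoff 8/9.

8/9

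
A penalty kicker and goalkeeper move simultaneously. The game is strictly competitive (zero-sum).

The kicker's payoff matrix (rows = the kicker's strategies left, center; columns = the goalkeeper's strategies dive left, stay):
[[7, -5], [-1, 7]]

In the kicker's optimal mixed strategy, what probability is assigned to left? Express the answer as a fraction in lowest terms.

Row minima are -5 and -1, so the kicker's maximin is -1; column maxima are 7 and 7, so the goalkeeper's minimax is 7. These differ, so the equilibrium is in mixed strategies.
Let the kicker play left with probability p. The goalkeeper is indifferent when 7p − (1−p) = −5p + 7(1−p), giving p = 2/5.

2/5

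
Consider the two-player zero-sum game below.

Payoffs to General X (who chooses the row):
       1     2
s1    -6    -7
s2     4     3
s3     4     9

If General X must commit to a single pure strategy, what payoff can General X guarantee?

The worst-case payoff for each row is s1: -7, s2: 3, s3: 4.
The best of these is 4.

4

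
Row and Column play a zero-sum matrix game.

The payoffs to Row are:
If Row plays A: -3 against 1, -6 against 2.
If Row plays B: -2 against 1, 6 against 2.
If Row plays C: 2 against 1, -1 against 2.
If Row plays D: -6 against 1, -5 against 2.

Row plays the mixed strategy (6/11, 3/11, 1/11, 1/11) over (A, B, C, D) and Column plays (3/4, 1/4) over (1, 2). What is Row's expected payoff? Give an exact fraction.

-27/11

Against (3/4, 1/4), each row's expected payoff is A: -15/4; B: 0; C: 5/4; D: -23/4.
Taking the (6/11, 3/11, 1/11, 1/11)-weighted average: (6/11)·(-15/4) + (3/11)·(0) + (1/11)·(5/4) + (1/11)·(-23/4) = -27/11.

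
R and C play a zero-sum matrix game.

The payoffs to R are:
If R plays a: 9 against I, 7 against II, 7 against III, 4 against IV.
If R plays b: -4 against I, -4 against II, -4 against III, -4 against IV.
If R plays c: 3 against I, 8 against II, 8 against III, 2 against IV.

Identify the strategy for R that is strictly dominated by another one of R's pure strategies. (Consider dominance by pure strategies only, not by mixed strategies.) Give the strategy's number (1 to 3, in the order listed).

Compare b with a: 9 > -4, 7 > -4, 7 > -4, 4 > -4.
So a strictly dominates b for R; b is strictly dominated.

2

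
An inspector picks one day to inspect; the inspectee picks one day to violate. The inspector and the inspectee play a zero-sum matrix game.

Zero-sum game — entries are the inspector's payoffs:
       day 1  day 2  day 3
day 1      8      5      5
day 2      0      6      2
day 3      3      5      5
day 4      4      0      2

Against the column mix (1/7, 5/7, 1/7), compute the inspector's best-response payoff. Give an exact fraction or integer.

day 1: (8)·(1/7) + (5)·(5/7) + (5)·(1/7) = 38/7.
day 2: (0)·(1/7) + (6)·(5/7) + (2)·(1/7) = 32/7.
day 3: (3)·(1/7) + (5)·(5/7) + (5)·(1/7) = 33/7.
day 4: (4)·(1/7) + (0)·(5/7) + (2)·(1/7) = 6/7.
The best pure response is day 1 with expected payoff 38/7.

38/7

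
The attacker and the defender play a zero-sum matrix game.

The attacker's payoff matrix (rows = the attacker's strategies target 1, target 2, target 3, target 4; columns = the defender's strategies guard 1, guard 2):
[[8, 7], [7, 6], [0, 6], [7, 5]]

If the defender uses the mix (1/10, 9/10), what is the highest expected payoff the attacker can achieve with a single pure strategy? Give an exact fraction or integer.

71/10

target 1: (8)·(1/10) + (7)·(9/10) = 71/10.
target 2: (7)·(1/10) + (6)·(9/10) = 61/10.
target 3: (0)·(1/10) + (6)·(9/10) = 27/5.
target 4: (7)·(1/10) + (5)·(9/10) = 26/5.
The best pure response is target 1 with expected payoff 71/10.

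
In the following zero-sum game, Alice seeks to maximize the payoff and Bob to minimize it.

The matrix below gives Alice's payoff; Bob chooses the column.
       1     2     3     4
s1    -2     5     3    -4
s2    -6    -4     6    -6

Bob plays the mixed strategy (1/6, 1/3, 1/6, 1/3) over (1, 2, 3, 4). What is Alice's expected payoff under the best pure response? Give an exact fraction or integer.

s1: (-2)·(1/6) + (5)·(1/3) + (3)·(1/6) + (-4)·(1/3) = 1/2.
s2: (-6)·(1/6) + (-4)·(1/3) + (6)·(1/6) + (-6)·(1/3) = -10/3.
The best pure response is s1 with expected payoff 1/2.

1/2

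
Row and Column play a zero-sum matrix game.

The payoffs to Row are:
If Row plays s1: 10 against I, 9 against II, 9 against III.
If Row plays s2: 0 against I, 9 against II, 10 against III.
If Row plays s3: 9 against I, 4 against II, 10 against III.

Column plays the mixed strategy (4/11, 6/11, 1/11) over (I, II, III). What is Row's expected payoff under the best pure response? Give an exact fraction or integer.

s1: (10)·(4/11) + (9)·(6/11) + (9)·(1/11) = 103/11.
s2: (0)·(4/11) + (9)·(6/11) + (10)·(1/11) = 64/11.
s3: (9)·(4/11) + (4)·(6/11) + (10)·(1/11) = 70/11.
The best pure response is s1 with expected payoff 103/11.

103/11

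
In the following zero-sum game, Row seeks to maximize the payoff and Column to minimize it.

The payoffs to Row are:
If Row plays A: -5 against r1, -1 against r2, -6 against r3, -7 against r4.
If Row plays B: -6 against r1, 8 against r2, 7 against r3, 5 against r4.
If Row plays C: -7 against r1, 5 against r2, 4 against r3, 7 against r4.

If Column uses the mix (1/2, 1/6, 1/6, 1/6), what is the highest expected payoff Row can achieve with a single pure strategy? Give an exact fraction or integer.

1/3

A: (-5)·(1/2) + (-1)·(1/6) + (-6)·(1/6) + (-7)·(1/6) = -29/6.
B: (-6)·(1/2) + (8)·(1/6) + (7)·(1/6) + (5)·(1/6) = 1/3.
C: (-7)·(1/2) + (5)·(1/6) + (4)·(1/6) + (7)·(1/6) = -5/6.
The best pure response is B with expected payoff 1/3.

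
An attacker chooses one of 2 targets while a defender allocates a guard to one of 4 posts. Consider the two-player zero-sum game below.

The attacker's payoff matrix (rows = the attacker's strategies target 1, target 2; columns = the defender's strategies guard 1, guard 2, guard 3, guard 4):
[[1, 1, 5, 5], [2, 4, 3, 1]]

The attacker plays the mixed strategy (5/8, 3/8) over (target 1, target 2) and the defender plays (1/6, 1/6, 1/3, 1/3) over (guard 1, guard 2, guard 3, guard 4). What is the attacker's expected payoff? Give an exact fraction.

Against (1/6, 1/6, 1/3, 1/3), each row's expected payoff is target 1: 11/3; target 2: 7/3.
Taking the (5/8, 3/8)-weighted average: (5/8)·(11/3) + (3/8)·(7/3) = 19/6.

19/6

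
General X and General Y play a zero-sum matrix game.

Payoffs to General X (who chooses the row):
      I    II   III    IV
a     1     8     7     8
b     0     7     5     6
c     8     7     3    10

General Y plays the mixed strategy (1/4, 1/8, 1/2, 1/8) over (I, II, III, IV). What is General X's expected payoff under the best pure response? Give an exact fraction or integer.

a: (1)·(1/4) + (8)·(1/8) + (7)·(1/2) + (8)·(1/8) = 23/4.
b: (0)·(1/4) + (7)·(1/8) + (5)·(1/2) + (6)·(1/8) = 33/8.
c: (8)·(1/4) + (7)·(1/8) + (3)·(1/2) + (10)·(1/8) = 45/8.
The best pure response is a with expected payoff 23/4.

23/4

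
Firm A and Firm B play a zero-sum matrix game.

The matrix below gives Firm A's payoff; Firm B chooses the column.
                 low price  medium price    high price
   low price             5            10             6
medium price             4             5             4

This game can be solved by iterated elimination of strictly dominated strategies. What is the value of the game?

5

Column medium price is strictly dominated by low price for Firm B (5<10, 4<5); eliminate medium price.
Row medium price is strictly dominated by row low price (5>4, 6>4); eliminate medium price.
Column high price is strictly dominated by low price for Firm B (5<6); eliminate high price.
Only (low price, low price) remains, with payoff 5.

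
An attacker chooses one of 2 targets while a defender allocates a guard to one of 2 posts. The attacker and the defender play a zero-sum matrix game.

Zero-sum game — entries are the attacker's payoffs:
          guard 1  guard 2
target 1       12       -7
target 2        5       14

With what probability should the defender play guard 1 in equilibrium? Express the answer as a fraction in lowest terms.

Row minima are -7 and 5, so the attacker's maximin is 5; column maxima are 12 and 14, so the defender's minimax is 12. These differ, so the equilibrium is in mixed strategies.
Let the defender play guard 1 with probability q. The attacker is indifferent when 12q − 7(1−q) = 5q + 14(1−q), giving q = 3/4.

3/4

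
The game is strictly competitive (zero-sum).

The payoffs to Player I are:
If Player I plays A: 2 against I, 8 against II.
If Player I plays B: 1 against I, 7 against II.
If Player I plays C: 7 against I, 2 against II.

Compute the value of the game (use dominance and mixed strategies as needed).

Row B is strictly dominated by row A, so Player I never plays it.
The remaining 2×2 game on (A, C) × (I, II) has no saddle point. Let Player I play A with probability p; indifference gives 2p + 7(1−p) = 8p + 2(1−p), so p = 5/11.
Similarly Player II's optimal q on I is 6/11, and the value is 2·(6/11) + (8)·(5/11) = 52/11.

52/11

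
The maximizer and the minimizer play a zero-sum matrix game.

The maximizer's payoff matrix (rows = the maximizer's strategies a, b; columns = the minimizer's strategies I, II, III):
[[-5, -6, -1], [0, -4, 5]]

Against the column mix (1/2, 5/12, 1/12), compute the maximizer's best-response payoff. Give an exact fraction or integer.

a: (-5)·(1/2) + (-6)·(5/12) + (-1)·(1/12) = -61/12.
b: (0)·(1/2) + (-4)·(5/12) + (5)·(1/12) = -5/4.
The best pure response is b with expected payoff -5/4.

-5/4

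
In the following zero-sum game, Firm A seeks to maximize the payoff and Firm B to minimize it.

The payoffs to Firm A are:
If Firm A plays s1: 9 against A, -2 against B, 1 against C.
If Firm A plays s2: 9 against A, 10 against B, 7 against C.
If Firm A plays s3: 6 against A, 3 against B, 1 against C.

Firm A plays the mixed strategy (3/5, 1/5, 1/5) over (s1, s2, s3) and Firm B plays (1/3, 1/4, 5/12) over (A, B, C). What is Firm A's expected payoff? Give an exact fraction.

Against (1/3, 1/4, 5/12), each row's expected payoff is s1: 35/12; s2: 101/12; s3: 19/6.
Taking the (3/5, 1/5, 1/5)-weighted average: (3/5)·(35/12) + (1/5)·(101/12) + (1/5)·(19/6) = 61/15.

61/15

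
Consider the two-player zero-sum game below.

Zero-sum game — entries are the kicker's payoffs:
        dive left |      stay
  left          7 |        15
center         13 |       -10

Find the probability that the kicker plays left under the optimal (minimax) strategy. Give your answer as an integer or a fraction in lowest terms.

23/31

Row minima are 7 and -10, so the kicker's maximin is 7; column maxima are 13 and 15, so the goalkeeper's minimax is 13. These differ, so the equilibrium is in mixed strategies.
Let the kicker play left with probability p. The goalkeeper is indifferent when 7p + 13(1−p) = 15p − 10(1−p), giving p = 23/31.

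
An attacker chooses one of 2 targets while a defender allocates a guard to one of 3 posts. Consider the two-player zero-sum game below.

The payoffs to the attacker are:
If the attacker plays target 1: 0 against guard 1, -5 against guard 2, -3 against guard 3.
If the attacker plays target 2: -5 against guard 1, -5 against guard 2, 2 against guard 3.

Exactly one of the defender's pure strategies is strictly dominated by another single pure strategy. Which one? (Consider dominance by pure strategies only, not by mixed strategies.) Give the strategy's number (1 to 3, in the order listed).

3

The defender prefers columns that give the attacker less. Compare guard 3 with guard 2: -5 < -3, -5 < 2.
So guard 2 strictly dominates guard 3 for the defender; guard 3 is strictly dominated.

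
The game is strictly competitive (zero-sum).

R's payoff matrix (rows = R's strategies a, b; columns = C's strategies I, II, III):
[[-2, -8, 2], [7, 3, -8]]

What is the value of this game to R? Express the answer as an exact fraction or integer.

-58/21

Column I is strictly dominated by II for C (it gives R more in every row).
The remaining 2×2 game on (a, b) × (II, III) has no saddle point. Let R play a with probability p; indifference gives −8p + 3(1−p) = 2p − 8(1−p), so p = 11/21.
Similarly C's optimal q on II is 10/21, and the value is -8·(10/21) + (2)·(11/21) = -58/21.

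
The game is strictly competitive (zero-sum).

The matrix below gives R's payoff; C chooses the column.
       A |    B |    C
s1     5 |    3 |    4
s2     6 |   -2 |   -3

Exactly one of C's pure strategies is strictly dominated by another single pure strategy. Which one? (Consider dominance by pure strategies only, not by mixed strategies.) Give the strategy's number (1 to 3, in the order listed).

C prefers columns that give R less. Compare A with B: 3 < 5, -2 < 6.
So B strictly dominates A for C; A is strictly dominated.

1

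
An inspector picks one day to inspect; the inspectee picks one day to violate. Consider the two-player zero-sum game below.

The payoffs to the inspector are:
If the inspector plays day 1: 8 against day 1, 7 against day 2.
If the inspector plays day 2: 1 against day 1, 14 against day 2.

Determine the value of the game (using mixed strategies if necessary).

15/2

Row minima are 7 and 1, so the inspector's maximin is 7; column maxima are 8 and 14, so the inspectee's minimax is 8. These differ, so the equilibrium is in mixed strategies.
Let the inspector play day 1 with probability p. The inspectee is indifferent when 8p + (1−p) = 7p + 14(1−p), giving p = 13/14.
Let the inspectee play day 1 with probability q. The inspector is indifferent when 8q + 7(1−q) = q + 14(1−q), giving q = 1/2.
The value is 8·(1/2) + (7)·(1/2) = 15/2.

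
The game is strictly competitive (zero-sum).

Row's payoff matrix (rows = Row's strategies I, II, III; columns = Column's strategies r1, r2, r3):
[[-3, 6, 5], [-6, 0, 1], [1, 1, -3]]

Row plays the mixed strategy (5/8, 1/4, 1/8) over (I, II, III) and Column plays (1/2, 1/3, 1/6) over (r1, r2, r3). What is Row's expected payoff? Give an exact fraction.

Against (1/2, 1/3, 1/6), each row's expected payoff is I: 4/3; II: -17/6; III: 1/3.
Taking the (5/8, 1/4, 1/8)-weighted average: (5/8)·(4/3) + (1/4)·(-17/6) + (1/8)·(1/3) = 1/6.

1/6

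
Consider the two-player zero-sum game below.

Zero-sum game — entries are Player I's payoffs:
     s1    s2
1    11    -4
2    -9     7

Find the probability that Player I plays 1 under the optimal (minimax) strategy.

Row minima are -4 and -9, so Player I's maximin is -4; column maxima are 11 and 7, so Player II's minimax is 7. These differ, so the equilibrium is in mixed strategies.
Let Player I play 1 with probability p. Player II is indifferent when 11p − 9(1−p) = −4p + 7(1−p), giving p = 16/31.

16/31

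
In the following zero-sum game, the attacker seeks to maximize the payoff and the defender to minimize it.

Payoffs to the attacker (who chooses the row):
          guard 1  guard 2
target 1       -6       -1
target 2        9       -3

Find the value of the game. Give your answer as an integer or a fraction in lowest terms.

-27/17

Row minima are -6 and -3, so the attacker's maximin is -3; column maxima are 9 and -1, so the defender's minimax is -1. These differ, so the equilibrium is in mixed strategies.
Let the attacker play target 1 with probability p. The defender is indifferent when −6p + 9(1−p) = −p − 3(1−p), giving p = 12/17.
Let the defender play guard 1 with probability q. The attacker is indifferent when −6q − (1−q) = 9q − 3(1−q), giving q = 2/17.
The value is -6·(2/17) + (-1)·(15/17) = -27/17.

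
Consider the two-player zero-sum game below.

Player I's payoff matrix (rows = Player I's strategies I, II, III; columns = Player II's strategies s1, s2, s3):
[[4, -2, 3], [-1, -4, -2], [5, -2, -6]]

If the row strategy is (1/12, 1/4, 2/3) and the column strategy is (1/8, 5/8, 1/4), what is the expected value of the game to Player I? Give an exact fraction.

-211/96

Against (1/8, 5/8, 1/4), each row's expected payoff is I: 0; II: -25/8; III: -17/8.
Taking the (1/12, 1/4, 2/3)-weighted average: (1/12)·(0) + (1/4)·(-25/8) + (2/3)·(-17/8) = -211/96.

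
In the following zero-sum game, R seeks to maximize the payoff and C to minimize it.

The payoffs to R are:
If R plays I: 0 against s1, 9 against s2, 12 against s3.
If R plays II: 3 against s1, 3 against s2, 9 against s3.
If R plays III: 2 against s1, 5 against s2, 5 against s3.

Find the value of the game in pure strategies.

Row minima: 0, 3, 2 → R's maximin is 3.
Column maxima: 3, 9, 12 → C's minimax is 3.
They coincide at (II, s1), so the value is 3.

3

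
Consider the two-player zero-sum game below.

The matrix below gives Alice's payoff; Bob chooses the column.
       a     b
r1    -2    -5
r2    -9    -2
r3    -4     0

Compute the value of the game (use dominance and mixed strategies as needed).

Row r2 is strictly dominated by row r3, so Alice never plays it.
The remaining 2×2 game on (r1, r3) × (a, b) has no saddle point. Let Alice play r1 with probability p; indifference gives −2p − 4(1−p) = −5p, so p = 4/7.
Similarly Bob's optimal q on a is 5/7, and the value is -2·(5/7) + (-5)·(2/7) = -20/7.

-20/7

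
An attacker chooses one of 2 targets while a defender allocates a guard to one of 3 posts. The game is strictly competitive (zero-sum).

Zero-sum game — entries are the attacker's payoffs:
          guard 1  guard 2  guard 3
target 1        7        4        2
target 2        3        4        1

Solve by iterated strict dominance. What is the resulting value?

2

Column guard 1 is strictly dominated by guard 3 for the defender (2<7, 1<3); eliminate guard 1.
Column guard 2 is strictly dominated by guard 3 for the defender (2<4, 1<4); eliminate guard 2.
Row target 2 is strictly dominated by row target 1 (2>1); eliminate target 2.
Only (target 1, guard 3) remains, with payoff 2.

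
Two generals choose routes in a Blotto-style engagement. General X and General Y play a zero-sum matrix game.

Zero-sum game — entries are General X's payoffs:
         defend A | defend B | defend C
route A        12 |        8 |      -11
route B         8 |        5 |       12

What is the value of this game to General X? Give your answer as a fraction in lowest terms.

151/26

Column defend A is strictly dominated by defend B for General Y (it gives General X more in every row).
The remaining 2×2 game on (route A, route B) × (defend B, defend C) has no saddle point. Let General X play route A with probability p; indifference gives 8p + 5(1−p) = −11p + 12(1−p), so p = 7/26.
Similarly General Y's optimal q on defend B is 23/26, and the value is 8·(23/26) + (-11)·(3/26) = 151/26.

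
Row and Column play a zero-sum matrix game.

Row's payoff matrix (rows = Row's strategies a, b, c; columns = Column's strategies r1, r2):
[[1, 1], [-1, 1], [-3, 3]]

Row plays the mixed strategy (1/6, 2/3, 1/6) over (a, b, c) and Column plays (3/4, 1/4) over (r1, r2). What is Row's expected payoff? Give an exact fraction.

Against (3/4, 1/4), each row's expected payoff is a: 1; b: -1/2; c: -3/2.
Taking the (1/6, 2/3, 1/6)-weighted average: (1/6)·(1) + (2/3)·(-1/2) + (1/6)·(-3/2) = -5/12.

-5/12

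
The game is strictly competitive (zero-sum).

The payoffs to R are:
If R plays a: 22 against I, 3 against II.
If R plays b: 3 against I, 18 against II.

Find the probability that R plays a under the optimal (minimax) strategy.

Row minima are 3 and 3, so R's maximin is 3; column maxima are 22 and 18, so C's minimax is 18. These differ, so the equilibrium is in mixed strategies.
Let R play a with probability p. C is indifferent when 22p + 3(1−p) = 3p + 18(1−p), giving p = 15/34.

15/34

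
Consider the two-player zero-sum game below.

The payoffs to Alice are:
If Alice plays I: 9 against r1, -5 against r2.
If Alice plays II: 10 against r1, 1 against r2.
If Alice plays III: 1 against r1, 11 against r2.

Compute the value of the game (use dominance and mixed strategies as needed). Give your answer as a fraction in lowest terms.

109/19

Row I is strictly dominated by row II, so Alice never plays it.
The remaining 2×2 game on (II, III) × (r1, r2) has no saddle point. Let Alice play II with probability p; indifference gives 10p + (1−p) = p + 11(1−p), so p = 10/19.
Similarly Bob's optimal q on r1 is 10/19, and the value is 10·(10/19) + (1)·(9/19) = 109/19.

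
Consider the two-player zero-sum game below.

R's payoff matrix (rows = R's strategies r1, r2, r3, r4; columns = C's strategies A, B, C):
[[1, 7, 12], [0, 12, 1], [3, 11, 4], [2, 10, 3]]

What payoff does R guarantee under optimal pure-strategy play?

3

Row minima: 1, 0, 3, 2 → R's maximin is 3.
Column maxima: 3, 12, 12 → C's minimax is 3.
They coincide at (r3, A), so the value is 3.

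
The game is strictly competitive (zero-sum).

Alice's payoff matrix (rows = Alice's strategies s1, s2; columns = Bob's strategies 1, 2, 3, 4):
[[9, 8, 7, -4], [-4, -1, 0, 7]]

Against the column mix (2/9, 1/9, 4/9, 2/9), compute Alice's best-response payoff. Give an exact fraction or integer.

46/9

s1: (9)·(2/9) + (8)·(1/9) + (7)·(4/9) + (-4)·(2/9) = 46/9.
s2: (-4)·(2/9) + (-1)·(1/9) + (0)·(4/9) + (7)·(2/9) = 5/9.
The best pure response is s1 with expected payoff 46/9.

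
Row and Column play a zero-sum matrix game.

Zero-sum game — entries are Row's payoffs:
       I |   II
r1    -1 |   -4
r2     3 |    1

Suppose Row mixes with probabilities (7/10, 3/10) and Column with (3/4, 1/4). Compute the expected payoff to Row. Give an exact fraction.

Against (3/4, 1/4), each row's expected payoff is r1: -7/4; r2: 5/2.
Taking the (7/10, 3/10)-weighted average: (7/10)·(-7/4) + (3/10)·(5/2) = -19/40.

-19/40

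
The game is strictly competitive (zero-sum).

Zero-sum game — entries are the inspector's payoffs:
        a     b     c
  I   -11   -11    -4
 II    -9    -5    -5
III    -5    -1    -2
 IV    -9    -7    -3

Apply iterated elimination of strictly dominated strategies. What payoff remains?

-5

Column c is strictly dominated by a for the inspectee (-11<-4, -9<-5, -5<-2, -9<-3); eliminate c.
Row IV is strictly dominated by row III (-5>-9, -1>-7); eliminate IV.
Row I is strictly dominated by row II (-9>-11, -5>-11); eliminate I.
Row II is strictly dominated by row III (-5>-9, -1>-5); eliminate II.
Column b is strictly dominated by a for the inspectee (-5<-1); eliminate b.
Only (III, a) remains, with payoff -5.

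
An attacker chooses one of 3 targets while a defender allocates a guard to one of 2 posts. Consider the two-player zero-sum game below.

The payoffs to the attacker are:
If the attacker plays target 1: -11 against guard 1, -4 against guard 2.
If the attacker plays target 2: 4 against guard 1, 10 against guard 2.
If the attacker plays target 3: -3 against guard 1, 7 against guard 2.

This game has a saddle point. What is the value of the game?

Row minima: -11, 4, -3 → the attacker's maximin is 4.
Column maxima: 4, 10 → the defender's minimax is 4.
They coincide at (target 2, guard 1), so the value is 4.

4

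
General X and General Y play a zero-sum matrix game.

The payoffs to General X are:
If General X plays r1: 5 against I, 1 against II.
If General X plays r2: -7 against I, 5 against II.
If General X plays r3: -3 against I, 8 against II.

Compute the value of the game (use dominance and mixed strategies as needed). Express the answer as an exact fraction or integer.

Row r2 is strictly dominated by row r3, so General X never plays it.
The remaining 2×2 game on (r1, r3) × (I, II) has no saddle point. Let General X play r1 with probability p; indifference gives 5p − 3(1−p) = p + 8(1−p), so p = 11/15.
Similarly General Y's optimal q on I is 7/15, and the value is 5·(7/15) + (1)·(8/15) = 43/15.

43/15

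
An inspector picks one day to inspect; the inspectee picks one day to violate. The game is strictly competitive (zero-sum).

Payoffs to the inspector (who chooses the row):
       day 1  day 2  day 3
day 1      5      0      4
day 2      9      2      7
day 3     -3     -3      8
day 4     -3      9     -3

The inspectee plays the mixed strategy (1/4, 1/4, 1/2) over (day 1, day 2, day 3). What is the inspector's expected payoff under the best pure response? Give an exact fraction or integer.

25/4

day 1: (5)·(1/4) + (0)·(1/4) + (4)·(1/2) = 13/4.
day 2: (9)·(1/4) + (2)·(1/4) + (7)·(1/2) = 25/4.
day 3: (-3)·(1/4) + (-3)·(1/4) + (8)·(1/2) = 5/2.
day 4: (-3)·(1/4) + (9)·(1/4) + (-3)·(1/2) = 0.
The best pure response is day 2 with expected payoff 25/4.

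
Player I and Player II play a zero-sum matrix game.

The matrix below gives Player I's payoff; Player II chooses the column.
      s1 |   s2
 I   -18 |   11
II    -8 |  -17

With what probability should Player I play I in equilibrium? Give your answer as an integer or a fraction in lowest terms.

9/38

Row minima are -18 and -17, so Player I's maximin is -17; column maxima are -8 and 11, so Player II's minimax is -8. These differ, so the equilibrium is in mixed strategies.
Let Player I play I with probability p. Player II is indifferent when −18p − 8(1−p) = 11p − 17(1−p), giving p = 9/38.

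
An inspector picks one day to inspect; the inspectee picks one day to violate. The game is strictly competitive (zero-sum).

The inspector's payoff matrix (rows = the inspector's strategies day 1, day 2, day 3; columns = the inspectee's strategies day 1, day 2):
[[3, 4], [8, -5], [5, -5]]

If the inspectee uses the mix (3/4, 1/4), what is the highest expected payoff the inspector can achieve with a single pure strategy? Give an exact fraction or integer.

day 1: (3)·(3/4) + (4)·(1/4) = 13/4.
day 2: (8)·(3/4) + (-5)·(1/4) = 19/4.
day 3: (5)·(3/4) + (-5)·(1/4) = 5/2.
The best pure response is day 2 with expected payoff 19/4.

19/4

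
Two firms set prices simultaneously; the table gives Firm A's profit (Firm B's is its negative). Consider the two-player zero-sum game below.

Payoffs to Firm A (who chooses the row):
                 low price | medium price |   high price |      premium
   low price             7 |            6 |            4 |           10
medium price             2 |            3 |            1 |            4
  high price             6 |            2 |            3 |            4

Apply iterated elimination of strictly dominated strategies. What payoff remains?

Column low price is strictly dominated by high price for Firm B (4<7, 1<2, 3<6); eliminate low price.
Column premium is strictly dominated by medium price for Firm B (6<10, 3<4, 2<4); eliminate premium.
Row medium price is strictly dominated by row low price (6>3, 4>1); eliminate medium price.
Row high price is strictly dominated by row low price (6>2, 4>3); eliminate high price.
Column medium price is strictly dominated by high price for Firm B (4<6); eliminate medium price.
Only (low price, high price) remains, with payoff 4.

4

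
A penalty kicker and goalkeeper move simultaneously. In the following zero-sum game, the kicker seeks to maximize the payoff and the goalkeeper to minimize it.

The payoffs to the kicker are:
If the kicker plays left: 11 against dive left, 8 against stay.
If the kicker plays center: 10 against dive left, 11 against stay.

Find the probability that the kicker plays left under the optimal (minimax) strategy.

1/4

Row minima are 8 and 10, so the kicker's maximin is 10; column maxima are 11 and 11, so the goalkeeper's minimax is 11. These differ, so the equilibrium is in mixed strategies.
Let the kicker play left with probability p. The goalkeeper is indifferent when 11p + 10(1−p) = 8p + 11(1−p), giving p = 1/4.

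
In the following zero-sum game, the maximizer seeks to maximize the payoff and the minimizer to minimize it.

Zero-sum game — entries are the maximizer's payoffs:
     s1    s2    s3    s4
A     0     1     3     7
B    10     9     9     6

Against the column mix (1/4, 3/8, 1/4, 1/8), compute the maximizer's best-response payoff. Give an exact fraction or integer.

71/8

A: (0)·(1/4) + (1)·(3/8) + (3)·(1/4) + (7)·(1/8) = 2.
B: (10)·(1/4) + (9)·(3/8) + (9)·(1/4) + (6)·(1/8) = 71/8.
The best pure response is B with expected payoff 71/8.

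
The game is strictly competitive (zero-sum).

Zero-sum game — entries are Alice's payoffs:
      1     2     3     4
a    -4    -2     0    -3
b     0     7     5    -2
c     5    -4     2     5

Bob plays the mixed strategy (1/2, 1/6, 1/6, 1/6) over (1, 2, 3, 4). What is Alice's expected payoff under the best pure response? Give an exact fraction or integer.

3

a: (-4)·(1/2) + (-2)·(1/6) + (0)·(1/6) + (-3)·(1/6) = -17/6.
b: (0)·(1/2) + (7)·(1/6) + (5)·(1/6) + (-2)·(1/6) = 5/3.
c: (5)·(1/2) + (-4)·(1/6) + (2)·(1/6) + (5)·(1/6) = 3.
The best pure response is c with expected payoff 3.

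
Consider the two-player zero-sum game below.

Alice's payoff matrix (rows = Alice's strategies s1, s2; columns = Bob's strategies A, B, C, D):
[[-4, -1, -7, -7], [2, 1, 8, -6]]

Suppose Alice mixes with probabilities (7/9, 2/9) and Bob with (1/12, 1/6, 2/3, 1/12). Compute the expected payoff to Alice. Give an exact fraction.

-359/108

Against (1/12, 1/6, 2/3, 1/12), each row's expected payoff is s1: -23/4; s2: 31/6.
Taking the (7/9, 2/9)-weighted average: (7/9)·(-23/4) + (2/9)·(31/6) = -359/108.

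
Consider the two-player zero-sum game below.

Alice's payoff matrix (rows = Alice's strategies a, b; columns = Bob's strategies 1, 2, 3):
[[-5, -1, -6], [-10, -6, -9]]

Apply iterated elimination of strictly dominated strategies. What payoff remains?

-6

Column 2 is strictly dominated by 1 for Bob (-5<-1, -10<-6); eliminate 2.
Row b is strictly dominated by row a (-5>-10, -6>-9); eliminate b.
Column 1 is strictly dominated by 3 for Bob (-6<-5); eliminate 1.
Only (a, 3) remains, with payoff -6.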